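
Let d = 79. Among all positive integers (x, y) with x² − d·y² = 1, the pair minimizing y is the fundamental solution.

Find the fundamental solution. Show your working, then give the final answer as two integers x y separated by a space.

√79 → a₀=8, period (1,7,1,16); ℓ=4 even so k=3
a_0=8:  p_0=8·1+0=8,  q_0=8·0+1=1
a_1=1:  p_1=1·8+1=9,  q_1=1·1+0=1
a_2=7:  p_2=7·9+8=71,  q_2=7·1+1=8
a_3=1:  p_3=1·71+9=80,  q_3=1·8+1=9
fundamental: x₁=80, y₁=9  (since 6400 − 79·81 = 1)

80 9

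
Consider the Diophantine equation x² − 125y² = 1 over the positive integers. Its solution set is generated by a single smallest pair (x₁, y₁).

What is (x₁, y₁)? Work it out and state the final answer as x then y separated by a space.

√125 → a₀=11, period (5,1,1,5,22); ℓ=5 odd so k=9
i=0: a=11 ⇒ p=11, q=1
…
i=2: a=1 ⇒ p=67, q=6
i=3: a=1 ⇒ p=123, q=11
…
i=5: a=22 ⇒ p=15127, q=1353
…
i=8: a=1 ⇒ p=167761, q=15005
i=9: a=5 ⇒ p=930249, q=83204
fundamental: x₁=930249, y₁=83204  (since 865363202001 − 125·6922905616 = 1)

930249 83204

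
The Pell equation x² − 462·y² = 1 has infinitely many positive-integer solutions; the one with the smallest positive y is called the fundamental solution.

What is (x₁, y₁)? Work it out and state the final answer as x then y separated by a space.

43 2

d=462: √d = [21; 2,42] (ℓ=2, even), read p_1/q_1
i=0: a=21 ⇒ p=21, q=1
i=1: a=2 ⇒ p=43, q=2
(x₁, y₁) = (43, 2);  43² − 462·2² = 1 ✓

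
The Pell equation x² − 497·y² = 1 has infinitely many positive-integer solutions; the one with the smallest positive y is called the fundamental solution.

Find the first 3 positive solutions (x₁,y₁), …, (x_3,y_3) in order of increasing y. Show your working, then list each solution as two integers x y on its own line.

[22; 3,2,2,5,6,5,2,2,3,44] for √497; ℓ=10 ⇒ convergent index 9
i=0: a=22 ⇒ p=22, q=1
i=1: a=3 ⇒ p=67, q=3
i=2: a=2 ⇒ p=156, q=7
i=3: a=2 ⇒ p=379, q=17
i=4: a=5 ⇒ p=2051, q=92
i=5: a=6 ⇒ p=12685, q=569
i=6: a=5 ⇒ p=65476, q=2937
i=7: a=2 ⇒ p=143637, q=6443
i=8: a=2 ⇒ p=352750, q=15823
i=9: a=3 ⇒ p=1201887, q=53912
fundamental: x₁=1201887, y₁=53912  (since 1444532360769 − 497·2906503744 = 1)
(x_2, y_2) = (1201887·1201887 + 497·53912·53912, 1201887·53912 + 53912·1201887) = (2889064721537, 129592263888)
(x_3, y_3) = (1201887·2889064721537 + 497·53912·129592263888, 1201887·129592263888 + 53912·2889064721537) = (6944658661946678751, 311510514535059400)

1201887 53912
2889064721537 129592263888
6944658661946678751 311510514535059400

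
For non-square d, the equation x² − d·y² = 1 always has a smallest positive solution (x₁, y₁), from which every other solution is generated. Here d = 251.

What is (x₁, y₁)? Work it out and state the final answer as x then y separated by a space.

d=251: √d = [15; 1,5,2,1,2,…,5,1,30] (ℓ=14, even), read p_13/q_13
step 0: (15, 1)  from 15·(1,0) + (0,1)
step 1: (16, 1)  from 1·(15,1) + (1,0)
…
step 7: (29563, 1866)  from 15·(1917,121) + (808,51)
…
step 11: (577033, 36422)  from 2·(212692,13425) + (151649,9572)
step 12: (3097857, 195535)  from 5·(577033,36422) + (212692,13425)
step 13: (3674890, 231957)  from 1·(3097857,195535) + (577033,36422)
fundamental: x₁=3674890, y₁=231957  (since 13504816512100 − 251·53804049849 = 1)

3674890 231957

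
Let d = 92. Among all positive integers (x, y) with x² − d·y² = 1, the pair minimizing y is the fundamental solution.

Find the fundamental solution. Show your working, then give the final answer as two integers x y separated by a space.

√92 → a₀=9, period (1,1,2,4,2,1,1,18); ℓ=8 even so k=7
a_0=9:  p_0=9·1+0=9,  q_0=9·0+1=1
a_1=1:  p_1=1·9+1=10,  q_1=1·1+0=1
a_2=1:  p_2=1·10+9=19,  q_2=1·1+1=2
a_3=2:  p_3=2·19+10=48,  q_3=2·2+1=5
…
a_6=1:  p_6=1·470+211=681,  q_6=1·49+22=71
a_7=1:  p_7=1·681+470=1151,  q_7=1·71+49=120
→ (1151, 120).  Check: 1151²=1324801, 92·120²=1324800, difference 1.

1151 120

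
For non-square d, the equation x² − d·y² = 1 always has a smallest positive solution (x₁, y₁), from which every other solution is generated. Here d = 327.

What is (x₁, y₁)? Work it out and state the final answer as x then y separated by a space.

217 12

√327 → a₀=18, period (12,36); ℓ=2 even so k=1
a_0=18:  p_0=18·1+0=18,  q_0=18·0+1=1
a_1=12:  p_1=12·18+1=217,  q_1=12·1+0=12
fundamental: x₁=217, y₁=12  (since 47089 − 327·144 = 1)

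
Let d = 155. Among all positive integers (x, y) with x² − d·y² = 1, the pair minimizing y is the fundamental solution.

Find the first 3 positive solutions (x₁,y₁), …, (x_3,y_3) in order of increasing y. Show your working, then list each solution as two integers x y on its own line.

√155 = [12; 2,4,2,24, …], period ℓ=4 (even) → k=3
a_0=12:  p_0=12·1+0=12,  q_0=12·0+1=1
a_1=2:  p_1=2·12+1=25,  q_1=2·1+0=2
a_2=4:  p_2=4·25+12=112,  q_2=4·2+1=9
a_3=2:  p_3=2·112+25=249,  q_3=2·9+2=20
→ (249, 20).  Check: 249²=62001, 155·20²=62000, difference 1.
(x_2, y_2) = (249·249 + 155·20·20, 249·20 + 20·249) = (124001, 9960)
(x_3, y_3) = (249·124001 + 155·20·9960, 249·9960 + 20·124001) = (61752249, 4960060)

249 20
124001 9960
61752249 4960060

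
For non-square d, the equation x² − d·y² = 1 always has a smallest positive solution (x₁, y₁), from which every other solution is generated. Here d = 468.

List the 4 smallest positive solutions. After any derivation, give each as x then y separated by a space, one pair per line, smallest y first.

√468 → a₀=21, period (1,1,1,2,1,1,1,42); ℓ=8 even so k=7
a_0=21:  p_0=21·1+0=21,  q_0=21·0+1=1
a_1=1:  p_1=1·21+1=22,  q_1=1·1+0=1
…
a_3=1:  p_3=1·43+22=65,  q_3=1·2+1=3
a_4=2:  p_4=2·65+43=173,  q_4=2·3+2=8
a_5=1:  p_5=1·173+65=238,  q_5=1·8+3=11
a_6=1:  p_6=1·238+173=411,  q_6=1·11+8=19
a_7=1:  p_7=1·411+238=649,  q_7=1·19+11=30
→ (649, 30).  Check: 649²=421201, 468·30²=421200, difference 1.
k=2:  x_2 = 649·649+468·30·30 = 842401,  y_2 = 649·30+30·649 = 38940
k=3:  x_3 = 649·842401+468·30·38940 = 1093435849,  y_3 = 649·38940+30·842401 = 50544090
k=4:  x_4 = 649·1093435849+468·30·50544090 = 1419278889601,  y_4 = 649·50544090+30·1093435849 = 65606189880

649 30
842401 38940
1093435849 50544090
1419278889601 65606189880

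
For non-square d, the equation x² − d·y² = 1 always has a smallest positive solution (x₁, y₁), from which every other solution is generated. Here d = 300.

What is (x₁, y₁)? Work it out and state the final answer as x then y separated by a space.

[17; 3,8,3,34] for √300; ℓ=4 ⇒ convergent index 3
a_0=17:  p_0=17·1+0=17,  q_0=17·0+1=1
a_1=3:  p_1=3·17+1=52,  q_1=3·1+0=3
a_2=8:  p_2=8·52+17=433,  q_2=8·3+1=25
a_3=3:  p_3=3·433+52=1351,  q_3=3·25+3=78
(x₁, y₁) = (1351, 78);  1351² − 300·78² = 1 ✓

1351 78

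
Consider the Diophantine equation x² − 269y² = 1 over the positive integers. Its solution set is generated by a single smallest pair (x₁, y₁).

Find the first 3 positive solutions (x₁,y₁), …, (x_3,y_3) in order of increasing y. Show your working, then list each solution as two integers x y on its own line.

d=269: √d = [16; 2,2,32] (ℓ=3, odd), read p_5/q_5
k=0  a_k=16  p_k/q_k = 16/1
k=1  a_k=2  p_k/q_k = 33/2
k=2  a_k=2  p_k/q_k = 82/5
k=3  a_k=32  p_k/q_k = 2657/162
k=4  a_k=2  p_k/q_k = 5396/329
k=5  a_k=2  p_k/q_k = 13449/820
(x₁, y₁) = (13449, 820);  13449² − 269·820² = 1 ✓
(x_2, y_2) = (13449·13449 + 269·820·820, 13449·820 + 820·13449) = (361751201, 22056360)
(x_3, y_3) = (13449·361751201 + 269·820·22056360, 13449·22056360 + 820·361751201) = (9730383791049, 593271970460)

13449 820
361751201 22056360
9730383791049 593271970460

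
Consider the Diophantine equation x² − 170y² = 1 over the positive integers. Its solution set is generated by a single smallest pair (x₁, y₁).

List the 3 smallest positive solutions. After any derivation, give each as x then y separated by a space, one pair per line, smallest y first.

339 26
229841 17628
155831859 11951758

[13; 26] for √170; ℓ=1 ⇒ convergent index 1
k=0  a_k=13  p_k/q_k = 13/1
k=1  a_k=26  p_k/q_k = 339/26
→ (339, 26).  Check: 339²=114921, 170·26²=114920, difference 1.
(x_2, y_2) = (339·339 + 170·26·26, 339·26 + 26·339) = (229841, 17628)
(x_3, y_3) = (339·229841 + 170·26·17628, 339·17628 + 26·229841) = (155831859, 11951758)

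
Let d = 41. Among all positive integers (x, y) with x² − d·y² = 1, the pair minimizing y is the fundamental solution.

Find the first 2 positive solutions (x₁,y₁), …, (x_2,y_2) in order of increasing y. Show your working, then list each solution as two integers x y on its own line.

√41 → a₀=6, period (2,2,12); ℓ=3 odd so k=5
k=0  a_k=6  p_k/q_k = 6/1
k=1  a_k=2  p_k/q_k = 13/2
k=2  a_k=2  p_k/q_k = 32/5
…
k=4  a_k=2  p_k/q_k = 826/129
k=5  a_k=2  p_k/q_k = 2049/320
(x₁, y₁) = (2049, 320);  2049² − 41·320² = 1 ✓
n=2: (2049,320)∘(2049,320) = (2049·2049+41·320·320, 2049·320+320·2049) = (8396801,1311360)

2049 320
8396801 1311360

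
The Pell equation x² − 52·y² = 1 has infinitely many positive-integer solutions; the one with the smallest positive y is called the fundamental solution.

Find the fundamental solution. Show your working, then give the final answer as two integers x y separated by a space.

√52 = [7; 4,1,2,1,4,14, …], period ℓ=6 (even) → k=5
i=0: a=7 ⇒ p=7, q=1
i=1: a=4 ⇒ p=29, q=4
…
i=3: a=2 ⇒ p=101, q=14
i=4: a=1 ⇒ p=137, q=19
i=5: a=4 ⇒ p=649, q=90
fundamental: x₁=649, y₁=90  (since 421201 − 52·8100 = 1)

649 90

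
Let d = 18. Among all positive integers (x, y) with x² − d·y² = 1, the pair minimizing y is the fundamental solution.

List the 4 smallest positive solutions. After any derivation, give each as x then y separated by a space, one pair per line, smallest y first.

17 4
577 136
19601 4620
665857 156944

d=18: √d = [4; 4,8] (ℓ=2, even), read p_1/q_1
step 0: (4, 1)  from 4·(1,0) + (0,1)
step 1: (17, 4)  from 4·(4,1) + (1,0)
fundamental: x₁=17, y₁=4  (since 289 − 18·16 = 1)
n=2: (17,4)∘(17,4) = (17·17+18·4·4, 17·4+4·17) = (577,136)
n=3: (577,136)∘(17,4) = (17·577+18·4·136, 17·136+4·577) = (19601,4620)
n=4: (19601,4620)∘(17,4) = (17·19601+18·4·4620, 17·4620+4·19601) = (665857,156944)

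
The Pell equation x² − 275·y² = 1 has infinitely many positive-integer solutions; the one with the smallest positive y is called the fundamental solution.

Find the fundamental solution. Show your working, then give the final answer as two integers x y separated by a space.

199 12

[16; 1,1,2,1,1,32] for √275; ℓ=6 ⇒ convergent index 5
a_0=16:  p_0=16·1+0=16,  q_0=16·0+1=1
a_1=1:  p_1=1·16+1=17,  q_1=1·1+0=1
a_2=1:  p_2=1·17+16=33,  q_2=1·1+1=2
…
a_4=1:  p_4=1·83+33=116,  q_4=1·5+2=7
a_5=1:  p_5=1·116+83=199,  q_5=1·7+5=12
fundamental: x₁=199, y₁=12  (since 39601 − 275·144 = 1)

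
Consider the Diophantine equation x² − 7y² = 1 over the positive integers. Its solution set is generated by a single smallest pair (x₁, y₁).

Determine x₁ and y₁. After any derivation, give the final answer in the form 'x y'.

8 3

√7 = [2; 1,1,1,4, …], period ℓ=4 (even) → k=3
a_0=2:  p_0=2·1+0=2,  q_0=2·0+1=1
…
a_2=1:  p_2=1·3+2=5,  q_2=1·1+1=2
a_3=1:  p_3=1·5+3=8,  q_3=1·2+1=3
→ (8, 3).  Check: 8²=64, 7·3²=63, difference 1.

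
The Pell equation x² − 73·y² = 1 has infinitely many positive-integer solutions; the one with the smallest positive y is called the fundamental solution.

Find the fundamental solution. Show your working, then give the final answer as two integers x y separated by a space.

2281249 267000

[8; 1,1,5,5,1,1,16] for √73; ℓ=7 ⇒ convergent index 13
a_0=8:  p_0=8·1+0=8,  q_0=8·0+1=1
a_1=1:  p_1=1·8+1=9,  q_1=1·1+0=1
a_2=1:  p_2=1·9+8=17,  q_2=1·1+1=2
a_3=5:  p_3=5·17+9=94,  q_3=5·2+1=11
…
a_5=1:  p_5=1·487+94=581,  q_5=1·57+11=68
a_6=1:  p_6=1·581+487=1068,  q_6=1·68+57=125
…
a_8=1:  p_8=1·17669+1068=18737,  q_8=1·2068+125=2193
…
a_10=5:  p_10=5·36406+18737=200767,  q_10=5·4261+2193=23498
a_11=5:  p_11=5·200767+36406=1040241,  q_11=5·23498+4261=121751
a_12=1:  p_12=1·1040241+200767=1241008,  q_12=1·121751+23498=145249
a_13=1:  p_13=1·1241008+1040241=2281249,  q_13=1·145249+121751=267000
fundamental: x₁=2281249, y₁=267000  (since 5204097000001 − 73·71289000000 = 1)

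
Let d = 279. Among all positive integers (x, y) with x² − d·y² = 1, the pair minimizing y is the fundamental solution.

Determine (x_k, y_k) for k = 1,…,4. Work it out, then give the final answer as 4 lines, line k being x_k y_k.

√279 → a₀=16, period (1,2,2,1,2,2,1,32); ℓ=8 even so k=7
k=0  a_k=16  p_k/q_k = 16/1
…
k=2  a_k=2  p_k/q_k = 50/3
…
k=4  a_k=1  p_k/q_k = 167/10
…
k=6  a_k=2  p_k/q_k = 1069/64
k=7  a_k=1  p_k/q_k = 1520/91
fundamental: x₁=1520, y₁=91  (since 2310400 − 279·8281 = 1)
(x_2, y_2) = (1520·1520 + 279·91·91, 1520·91 + 91·1520) = (4620799, 276640)
(x_3, y_3) = (1520·4620799 + 279·91·276640, 1520·276640 + 91·4620799) = (14047227440, 840985509)
(x_4, y_4) = (1520·14047227440 + 279·91·840985509, 1520·840985509 + 91·14047227440) = (42703566796801, 2556595670720)

1520 91
4620799 276640
14047227440 840985509
42703566796801 2556595670720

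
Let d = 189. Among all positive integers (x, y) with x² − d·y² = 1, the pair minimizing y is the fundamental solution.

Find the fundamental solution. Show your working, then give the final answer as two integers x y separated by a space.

√189 = [13; 1,2,1,26, …], period ℓ=4 (even) → k=3
k=0  a_k=13  p_k/q_k = 13/1
…
k=2  a_k=2  p_k/q_k = 41/3
k=3  a_k=1  p_k/q_k = 55/4
(x₁, y₁) = (55, 4);  55² − 189·4² = 1 ✓

55 4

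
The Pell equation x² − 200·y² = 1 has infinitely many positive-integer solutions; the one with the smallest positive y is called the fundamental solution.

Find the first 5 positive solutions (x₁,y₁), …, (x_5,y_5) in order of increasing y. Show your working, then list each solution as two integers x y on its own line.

99 7
19601 1386
3880899 274421
768398401 54333972
152139002499 10757852035

d=200: √d = [14; 7,28] (ℓ=2, even), read p_1/q_1
a_0=14:  p_0=14·1+0=14,  q_0=14·0+1=1
a_1=7:  p_1=7·14+1=99,  q_1=7·1+0=7
→ (99, 7).  Check: 99²=9801, 200·7²=9800, difference 1.
n=2: (99,7)∘(99,7) = (99·99+200·7·7, 99·7+7·99) = (19601,1386)
n=3: (19601,1386)∘(99,7) = (99·19601+200·7·1386, 99·1386+7·19601) = (3880899,274421)
n=4: (3880899,274421)∘(99,7) = (99·3880899+200·7·274421, 99·274421+7·3880899) = (768398401,54333972)
n=5: (768398401,54333972)∘(99,7) = (99·768398401+200·7·54333972, 99·54333972+7·768398401) = (152139002499,10757852035)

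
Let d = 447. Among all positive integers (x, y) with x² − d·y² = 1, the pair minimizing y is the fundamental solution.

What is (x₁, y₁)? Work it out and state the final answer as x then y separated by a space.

√447 = [21; 7,42, …], period ℓ=2 (even) → k=1
a_0=21:  p_0=21·1+0=21,  q_0=21·0+1=1
a_1=7:  p_1=7·21+1=148,  q_1=7·1+0=7
→ (148, 7).  Check: 148²=21904, 447·7²=21903, difference 1.

148 7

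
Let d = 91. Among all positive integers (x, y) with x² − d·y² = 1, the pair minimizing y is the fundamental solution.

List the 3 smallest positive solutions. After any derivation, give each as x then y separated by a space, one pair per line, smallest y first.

√91 = [9; 1,1,5,1,5,1,1,18, …], period ℓ=8 (even) → k=7
k=0  a_k=9  p_k/q_k = 9/1
…
k=2  a_k=1  p_k/q_k = 19/2
k=3  a_k=5  p_k/q_k = 105/11
…
k=6  a_k=1  p_k/q_k = 849/89
k=7  a_k=1  p_k/q_k = 1574/165
→ (1574, 165).  Check: 1574²=2477476, 91·165²=2477475, difference 1.
(1574+165√91)^2 = 4954951 + 519420√91
(1574+165√91)^3 = 15598184174 + 1635133995√91

1574 165
4954951 519420
15598184174 1635133995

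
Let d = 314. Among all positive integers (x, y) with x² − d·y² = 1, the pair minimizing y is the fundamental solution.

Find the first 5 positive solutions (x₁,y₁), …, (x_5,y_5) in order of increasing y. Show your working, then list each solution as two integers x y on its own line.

√314 = [17; 1,2,1,1,2,1,34, …], period ℓ=7 (odd) → k=13
i=0: a=17 ⇒ p=17, q=1
i=1: a=1 ⇒ p=18, q=1
i=2: a=2 ⇒ p=53, q=3
i=3: a=1 ⇒ p=71, q=4
i=4: a=1 ⇒ p=124, q=7
i=5: a=2 ⇒ p=319, q=18
…
i=8: a=1 ⇒ p=15824, q=893
i=9: a=2 ⇒ p=47029, q=2654
i=10: a=1 ⇒ p=62853, q=3547
i=11: a=1 ⇒ p=109882, q=6201
i=12: a=2 ⇒ p=282617, q=15949
i=13: a=1 ⇒ p=392499, q=22150
fundamental: x₁=392499, y₁=22150  (since 154055465001 − 314·490622500 = 1)
(x_2, y_2) = (392499·392499 + 314·22150·22150, 392499·22150 + 22150·392499) = (308110930001, 17387705700)
(x_3, y_3) = (392499·308110930001 + 314·22150·17387705700, 392499·17387705700 + 22150·308110930001) = (241866463828532499, 13649314199066450)
(x_4, y_4) = (392499·241866463828532499 + 314·22150·13649314199066450, 392499·13649314199066450 + 22150·241866463828532499) = (189864690372162243720001, 10714684347621377411400)
(x_5, y_5) = (392499·189864690372162243720001 + 314·22150·10714684347621377411400, 392499·10714684347621377411400 + 22150·189864690372162243720001) = (149043402212524750531884812499, 8411005783500436710995110750)

392499 22150
308110930001 17387705700
241866463828532499 13649314199066450
189864690372162243720001 10714684347621377411400
149043402212524750531884812499 8411005783500436710995110750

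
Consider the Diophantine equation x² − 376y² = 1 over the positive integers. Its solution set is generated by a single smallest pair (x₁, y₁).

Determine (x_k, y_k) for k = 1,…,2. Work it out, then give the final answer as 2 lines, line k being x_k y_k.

[19; 2,1,1,3,1,…,1,2,38] for √376; ℓ=16 ⇒ convergent index 15
k=0  a_k=19  p_k/q_k = 19/1
k=1  a_k=2  p_k/q_k = 39/2
k=2  a_k=1  p_k/q_k = 58/3
k=3  a_k=1  p_k/q_k = 97/5
k=4  a_k=3  p_k/q_k = 349/18
k=5  a_k=1  p_k/q_k = 446/23
k=6  a_k=2  p_k/q_k = 1241/64
…
k=8  a_k=4  p_k/q_k = 12953/668
k=9  a_k=2  p_k/q_k = 28834/1487
k=10  a_k=2  p_k/q_k = 70621/3642
k=11  a_k=1  p_k/q_k = 99455/5129
…
k=14  a_k=1  p_k/q_k = 837427/43187
k=15  a_k=2  p_k/q_k = 2143295/110532
fundamental: x₁=2143295, y₁=110532  (since 4593713457025 − 376·12217323024 = 1)
k=2:  x_2 = 2143295·2143295+376·110532·110532 = 9187426914049,  y_2 = 2143295·110532+110532·2143295 = 473805365880

2143295 110532
9187426914049 473805365880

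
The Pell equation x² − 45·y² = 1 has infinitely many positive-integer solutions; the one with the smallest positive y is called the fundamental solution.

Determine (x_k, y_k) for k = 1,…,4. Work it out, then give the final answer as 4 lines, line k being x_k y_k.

√45 → a₀=6, period (1,2,2,2,1,12); ℓ=6 even so k=5
i=0: a=6 ⇒ p=6, q=1
i=1: a=1 ⇒ p=7, q=1
…
i=3: a=2 ⇒ p=47, q=7
i=4: a=2 ⇒ p=114, q=17
i=5: a=1 ⇒ p=161, q=24
(x₁, y₁) = (161, 24);  161² − 45·24² = 1 ✓
(161+24√45)^2 = 51841 + 7728√45
(161+24√45)^3 = 16692641 + 2488392√45
(161+24√45)^4 = 5374978561 + 801254496√45

161 24
51841 7728
16692641 2488392
5374978561 801254496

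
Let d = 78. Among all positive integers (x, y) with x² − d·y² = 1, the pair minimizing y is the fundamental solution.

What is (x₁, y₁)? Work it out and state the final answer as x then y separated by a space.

53 6

√78 → a₀=8, period (1,4,1,16); ℓ=4 even so k=3
step 0: (8, 1)  from 8·(1,0) + (0,1)
step 1: (9, 1)  from 1·(8,1) + (1,0)
step 2: (44, 5)  from 4·(9,1) + (8,1)
step 3: (53, 6)  from 1·(44,5) + (9,1)
(x₁, y₁) = (53, 6);  53² − 78·6² = 1 ✓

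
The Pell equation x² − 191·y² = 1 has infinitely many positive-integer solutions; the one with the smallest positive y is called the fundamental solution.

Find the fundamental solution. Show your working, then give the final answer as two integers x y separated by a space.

8994000 650783

√191 → a₀=13, period (1,4,1,1,3,…,4,1,26); ℓ=16 even so k=15
step 0: (13, 1)  from 13·(1,0) + (0,1)
…
step 2: (69, 5)  from 4·(14,1) + (13,1)
step 3: (83, 6)  from 1·(69,5) + (14,1)
…
step 5: (539, 39)  from 3·(152,11) + (83,6)
…
step 8: (40217, 2910)  from 13·(2999,217) + (1230,89)
…
step 11: (704682, 50989)  from 3·(207083,14984) + (83433,6037)
step 12: (911765, 65973)  from 1·(704682,50989) + (207083,14984)
…
step 14: (7377553, 533821)  from 4·(1616447,116962) + (911765,65973)
step 15: (8994000, 650783)  from 1·(7377553,533821) + (1616447,116962)
→ (8994000, 650783).  Check: 8994000²=80892036000000, 191·650783²=80892035999999, difference 1.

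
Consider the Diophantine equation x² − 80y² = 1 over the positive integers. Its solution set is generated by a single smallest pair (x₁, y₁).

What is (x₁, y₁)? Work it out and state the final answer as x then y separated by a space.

9 1

[8; 1,16] for √80; ℓ=2 ⇒ convergent index 1
i=0: a=8 ⇒ p=8, q=1
i=1: a=1 ⇒ p=9, q=1
fundamental: x₁=9, y₁=1  (since 81 − 80·1 = 1)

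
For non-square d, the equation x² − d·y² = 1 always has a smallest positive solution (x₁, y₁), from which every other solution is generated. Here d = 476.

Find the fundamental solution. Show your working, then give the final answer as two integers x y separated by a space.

28799 1320

[21; 1,4,2,10,2,4,1,42] for √476; ℓ=8 ⇒ convergent index 7
a_0=21:  p_0=21·1+0=21,  q_0=21·0+1=1
a_1=1:  p_1=1·21+1=22,  q_1=1·1+0=1
…
a_6=4:  p_6=4·5258+2509=23541,  q_6=4·241+115=1079
a_7=1:  p_7=1·23541+5258=28799,  q_7=1·1079+241=1320
fundamental: x₁=28799, y₁=1320  (since 829382401 − 476·1742400 = 1)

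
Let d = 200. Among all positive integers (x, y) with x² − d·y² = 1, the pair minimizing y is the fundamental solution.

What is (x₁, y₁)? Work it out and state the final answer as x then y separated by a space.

99 7

[14; 7,28] for √200; ℓ=2 ⇒ convergent index 1
a_0=14:  p_0=14·1+0=14,  q_0=14·0+1=1
a_1=7:  p_1=7·14+1=99,  q_1=7·1+0=7
(x₁, y₁) = (99, 7);  99² − 200·7² = 1 ✓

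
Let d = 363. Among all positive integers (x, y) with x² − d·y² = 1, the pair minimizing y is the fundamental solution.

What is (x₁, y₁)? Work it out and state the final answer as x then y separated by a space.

d=363: √d = [19; 19,38] (ℓ=2, even), read p_1/q_1
i=0: a=19 ⇒ p=19, q=1
i=1: a=19 ⇒ p=362, q=19
fundamental: x₁=362, y₁=19  (since 131044 − 363·361 = 1)

362 19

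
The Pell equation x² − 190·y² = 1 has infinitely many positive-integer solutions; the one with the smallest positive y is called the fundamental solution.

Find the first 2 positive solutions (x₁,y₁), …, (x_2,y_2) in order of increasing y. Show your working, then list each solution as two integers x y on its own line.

52021 3774
5412368881 392654508

√190 = [13; 1,3,1,1,1,…,3,1,26, …], period ℓ=14 (even) → k=13
i=0: a=13 ⇒ p=13, q=1
i=1: a=1 ⇒ p=14, q=1
i=2: a=3 ⇒ p=55, q=4
…
i=5: a=1 ⇒ p=193, q=14
i=6: a=2 ⇒ p=510, q=37
i=7: a=2 ⇒ p=1213, q=88
…
i=9: a=1 ⇒ p=4149, q=301
…
i=11: a=1 ⇒ p=11234, q=815
i=12: a=3 ⇒ p=40787, q=2959
i=13: a=1 ⇒ p=52021, q=3774
→ (52021, 3774).  Check: 52021²=2706184441, 190·3774²=2706184440, difference 1.
k=2:  x_2 = 52021·52021+190·3774·3774 = 5412368881,  y_2 = 52021·3774+3774·52021 = 392654508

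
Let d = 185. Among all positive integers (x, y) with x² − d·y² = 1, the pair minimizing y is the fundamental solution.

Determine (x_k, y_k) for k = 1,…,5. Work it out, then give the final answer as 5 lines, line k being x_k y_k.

9249 680
171088001 12578640
3164785833249 232679682040
58542208172352001 4304108745797280
1082913763607381481249 79617403347078403400

√185 = [13; 1,1,1,1,26, …], period ℓ=5 (odd) → k=9
step 0: (13, 1)  from 13·(1,0) + (0,1)
step 1: (14, 1)  from 1·(13,1) + (1,0)
…
step 7: (3686, 271)  from 1·(1877,138) + (1809,133)
step 8: (5563, 409)  from 1·(3686,271) + (1877,138)
step 9: (9249, 680)  from 1·(5563,409) + (3686,271)
fundamental: x₁=9249, y₁=680  (since 85544001 − 185·462400 = 1)
n=2: (9249,680)∘(9249,680) = (9249·9249+185·680·680, 9249·680+680·9249) = (171088001,12578640)
n=3: (171088001,12578640)∘(9249,680) = (9249·171088001+185·680·12578640, 9249·12578640+680·171088001) = (3164785833249,232679682040)
n=4: (3164785833249,232679682040)∘(9249,680) = (9249·3164785833249+185·680·232679682040, 9249·232679682040+680·3164785833249) = (58542208172352001,4304108745797280)
n=5: (58542208172352001,4304108745797280)∘(9249,680) = (9249·58542208172352001+185·680·4304108745797280, 9249·4304108745797280+680·58542208172352001) = (1082913763607381481249,79617403347078403400)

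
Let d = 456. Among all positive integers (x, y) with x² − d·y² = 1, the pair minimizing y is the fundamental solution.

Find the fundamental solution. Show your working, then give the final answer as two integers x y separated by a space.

1025 48

d=456: √d = [21; 2,1,4,1,2,42] (ℓ=6, even), read p_5/q_5
a_0=21:  p_0=21·1+0=21,  q_0=21·0+1=1
a_1=2:  p_1=2·21+1=43,  q_1=2·1+0=2
…
a_3=4:  p_3=4·64+43=299,  q_3=4·3+2=14
a_4=1:  p_4=1·299+64=363,  q_4=1·14+3=17
a_5=2:  p_5=2·363+299=1025,  q_5=2·17+14=48
→ (1025, 48).  Check: 1025²=1050625, 456·48²=1050624, difference 1.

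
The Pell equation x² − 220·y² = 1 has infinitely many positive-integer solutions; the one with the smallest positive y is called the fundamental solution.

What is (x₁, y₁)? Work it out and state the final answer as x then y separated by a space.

89 6

√220 = [14; 1,4,1,28, …], period ℓ=4 (even) → k=3
i=0: a=14 ⇒ p=14, q=1
…
i=2: a=4 ⇒ p=74, q=5
i=3: a=1 ⇒ p=89, q=6
(x₁, y₁) = (89, 6);  89² − 220·6² = 1 ✓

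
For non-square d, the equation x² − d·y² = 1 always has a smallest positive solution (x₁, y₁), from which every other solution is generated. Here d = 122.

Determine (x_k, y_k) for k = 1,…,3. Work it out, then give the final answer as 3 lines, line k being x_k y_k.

243 22
118097 10692
57394899 5196290

[11; 22] for √122; ℓ=1 ⇒ convergent index 1
i=0: a=11 ⇒ p=11, q=1
i=1: a=22 ⇒ p=243, q=22
(x₁, y₁) = (243, 22);  243² − 122·22² = 1 ✓
(x_2, y_2) = (243·243 + 122·22·22, 243·22 + 22·243) = (118097, 10692)
(x_3, y_3) = (243·118097 + 122·22·10692, 243·10692 + 22·118097) = (57394899, 5196290)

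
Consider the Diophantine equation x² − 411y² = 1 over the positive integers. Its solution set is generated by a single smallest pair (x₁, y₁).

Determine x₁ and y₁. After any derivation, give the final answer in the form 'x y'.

49730 2453

√411 = [20; 3,1,1,1,19,1,1,1,3,40, …], period ℓ=10 (even) → k=9
a_0=20:  p_0=20·1+0=20,  q_0=20·0+1=1
…
a_5=19:  p_5=19·223+142=4379,  q_5=19·11+7=216
…
a_7=1:  p_7=1·4602+4379=8981,  q_7=1·227+216=443
a_8=1:  p_8=1·8981+4602=13583,  q_8=1·443+227=670
a_9=3:  p_9=3·13583+8981=49730,  q_9=3·670+443=2453
→ (49730, 2453).  Check: 49730²=2473072900, 411·2453²=2473072899, difference 1.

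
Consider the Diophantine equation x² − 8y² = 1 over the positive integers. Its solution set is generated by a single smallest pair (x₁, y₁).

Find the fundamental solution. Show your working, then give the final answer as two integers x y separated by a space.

3 1

√8 = [2; 1,4, …], period ℓ=2 (even) → k=1
k=0  a_k=2  p_k/q_k = 2/1
k=1  a_k=1  p_k/q_k = 3/1
fundamental: x₁=3, y₁=1  (since 9 − 8·1 = 1)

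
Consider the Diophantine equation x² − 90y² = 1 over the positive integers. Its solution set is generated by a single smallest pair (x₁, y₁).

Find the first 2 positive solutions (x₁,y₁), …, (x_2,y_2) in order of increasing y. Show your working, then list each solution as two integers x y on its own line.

19 2
721 76

[9; 2,18] for √90; ℓ=2 ⇒ convergent index 1
k=0  a_k=9  p_k/q_k = 9/1
k=1  a_k=2  p_k/q_k = 19/2
fundamental: x₁=19, y₁=2  (since 361 − 90·4 = 1)
(19+2√90)^2 = 721 + 76√90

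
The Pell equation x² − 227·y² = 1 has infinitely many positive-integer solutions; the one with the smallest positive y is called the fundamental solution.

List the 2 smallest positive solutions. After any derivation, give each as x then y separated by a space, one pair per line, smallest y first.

226 15
102151 6780

[15; 15,30] for √227; ℓ=2 ⇒ convergent index 1
k=0  a_k=15  p_k/q_k = 15/1
k=1  a_k=15  p_k/q_k = 226/15
(x₁, y₁) = (226, 15);  226² − 227·15² = 1 ✓
(226+15√227)^2 = 102151 + 6780√227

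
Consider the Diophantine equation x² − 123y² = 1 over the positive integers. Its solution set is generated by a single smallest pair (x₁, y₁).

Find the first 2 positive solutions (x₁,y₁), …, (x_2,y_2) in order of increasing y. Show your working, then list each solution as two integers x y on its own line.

d=123: √d = [11; 11,22] (ℓ=2, even), read p_1/q_1
k=0  a_k=11  p_k/q_k = 11/1
k=1  a_k=11  p_k/q_k = 122/11
fundamental: x₁=122, y₁=11  (since 14884 − 123·121 = 1)
k=2:  x_2 = 122·122+123·11·11 = 29767,  y_2 = 122·11+11·122 = 2684

122 11
29767 2684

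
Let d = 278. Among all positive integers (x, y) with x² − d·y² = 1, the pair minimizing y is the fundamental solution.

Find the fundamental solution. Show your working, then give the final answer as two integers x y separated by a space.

2501 150

√278 → a₀=16, period (1,2,16,2,1,32); ℓ=6 even so k=5
a_0=16:  p_0=16·1+0=16,  q_0=16·0+1=1
a_1=1:  p_1=1·16+1=17,  q_1=1·1+0=1
a_2=2:  p_2=2·17+16=50,  q_2=2·1+1=3
…
a_4=2:  p_4=2·817+50=1684,  q_4=2·49+3=101
a_5=1:  p_5=1·1684+817=2501,  q_5=1·101+49=150
(x₁, y₁) = (2501, 150);  2501² − 278·150² = 1 ✓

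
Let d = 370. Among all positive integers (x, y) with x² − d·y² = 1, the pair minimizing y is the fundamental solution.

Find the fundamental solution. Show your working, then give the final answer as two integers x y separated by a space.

213859 11118

d=370: √d = [19; 4,4,38] (ℓ=3, odd), read p_5/q_5
k=0  a_k=19  p_k/q_k = 19/1
…
k=2  a_k=4  p_k/q_k = 327/17
…
k=4  a_k=4  p_k/q_k = 50339/2617
k=5  a_k=4  p_k/q_k = 213859/11118
fundamental: x₁=213859, y₁=11118  (since 45735671881 − 370·123609924 = 1)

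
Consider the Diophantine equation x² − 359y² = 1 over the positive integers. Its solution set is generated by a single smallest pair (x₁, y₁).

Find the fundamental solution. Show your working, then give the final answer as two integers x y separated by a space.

360 19

√359 → a₀=18, period (1,17,1,36); ℓ=4 even so k=3
a_0=18:  p_0=18·1+0=18,  q_0=18·0+1=1
…
a_2=17:  p_2=17·19+18=341,  q_2=17·1+1=18
a_3=1:  p_3=1·341+19=360,  q_3=1·18+1=19
→ (360, 19).  Check: 360²=129600, 359·19²=129599, difference 1.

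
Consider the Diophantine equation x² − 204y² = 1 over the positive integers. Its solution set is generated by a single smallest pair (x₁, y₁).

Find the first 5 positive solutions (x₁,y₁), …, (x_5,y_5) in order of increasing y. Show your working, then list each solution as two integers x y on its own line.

4999 350
49980001 3499300
499700044999 34986001050
4996000999920001 349790034998600
49950017497500124999 3497200734930001750

√204 → a₀=14, period (3,1,1,6,1,1,3,28); ℓ=8 even so k=7
i=0: a=14 ⇒ p=14, q=1
…
i=6: a=1 ⇒ p=1414, q=99
i=7: a=3 ⇒ p=4999, q=350
fundamental: x₁=4999, y₁=350  (since 24990001 − 204·122500 = 1)
(x_2, y_2) = (4999·4999 + 204·350·350, 4999·350 + 350·4999) = (49980001, 3499300)
(x_3, y_3) = (4999·49980001 + 204·350·3499300, 4999·3499300 + 350·49980001) = (499700044999, 34986001050)
(x_4, y_4) = (4999·499700044999 + 204·350·34986001050, 4999·34986001050 + 350·499700044999) = (4996000999920001, 349790034998600)
(x_5, y_5) = (4999·4996000999920001 + 204·350·349790034998600, 4999·349790034998600 + 350·4996000999920001) = (49950017497500124999, 3497200734930001750)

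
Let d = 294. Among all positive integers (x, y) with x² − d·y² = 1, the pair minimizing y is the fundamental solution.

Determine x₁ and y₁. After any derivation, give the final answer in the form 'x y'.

4801 280

√294 = [17; 6,1,4,1,6,34, …], period ℓ=6 (even) → k=5
k=0  a_k=17  p_k/q_k = 17/1
k=1  a_k=6  p_k/q_k = 103/6
…
k=3  a_k=4  p_k/q_k = 583/34
k=4  a_k=1  p_k/q_k = 703/41
k=5  a_k=6  p_k/q_k = 4801/280
→ (4801, 280).  Check: 4801²=23049601, 294·280²=23049600, difference 1.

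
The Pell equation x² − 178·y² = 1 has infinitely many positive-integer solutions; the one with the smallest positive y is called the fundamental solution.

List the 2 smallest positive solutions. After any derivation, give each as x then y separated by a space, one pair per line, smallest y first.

d=178: √d = [13; 2,1,12,1,2,26] (ℓ=6, even), read p_5/q_5
a_0=13:  p_0=13·1+0=13,  q_0=13·0+1=1
a_1=2:  p_1=2·13+1=27,  q_1=2·1+0=2
a_2=1:  p_2=1·27+13=40,  q_2=1·2+1=3
…
a_4=1:  p_4=1·507+40=547,  q_4=1·38+3=41
a_5=2:  p_5=2·547+507=1601,  q_5=2·41+38=120
(x₁, y₁) = (1601, 120);  1601² − 178·120² = 1 ✓
k=2:  x_2 = 1601·1601+178·120·120 = 5126401,  y_2 = 1601·120+120·1601 = 384240

1601 120
5126401 384240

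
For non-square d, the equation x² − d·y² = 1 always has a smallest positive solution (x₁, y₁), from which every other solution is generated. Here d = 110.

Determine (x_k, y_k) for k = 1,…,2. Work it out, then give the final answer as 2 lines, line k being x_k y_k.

√110 → a₀=10, period (2,20); ℓ=2 even so k=1
a_0=10:  p_0=10·1+0=10,  q_0=10·0+1=1
a_1=2:  p_1=2·10+1=21,  q_1=2·1+0=2
→ (21, 2).  Check: 21²=441, 110·2²=440, difference 1.
(x_2, y_2) = (21·21 + 110·2·2, 21·2 + 2·21) = (881, 84)

21 2
881 84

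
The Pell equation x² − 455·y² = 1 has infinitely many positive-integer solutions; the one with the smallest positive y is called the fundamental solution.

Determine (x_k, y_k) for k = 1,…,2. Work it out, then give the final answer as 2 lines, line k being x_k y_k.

[21; 3,42] for √455; ℓ=2 ⇒ convergent index 1
i=0: a=21 ⇒ p=21, q=1
i=1: a=3 ⇒ p=64, q=3
fundamental: x₁=64, y₁=3  (since 4096 − 455·9 = 1)
k=2:  x_2 = 64·64+455·3·3 = 8191,  y_2 = 64·3+3·64 = 384

64 3
8191 384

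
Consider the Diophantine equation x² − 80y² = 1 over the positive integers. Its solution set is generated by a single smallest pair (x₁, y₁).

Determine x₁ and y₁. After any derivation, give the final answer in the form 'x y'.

9 1

√80 = [8; 1,16, …], period ℓ=2 (even) → k=1
i=0: a=8 ⇒ p=8, q=1
i=1: a=1 ⇒ p=9, q=1
(x₁, y₁) = (9, 1);  9² − 80·1² = 1 ✓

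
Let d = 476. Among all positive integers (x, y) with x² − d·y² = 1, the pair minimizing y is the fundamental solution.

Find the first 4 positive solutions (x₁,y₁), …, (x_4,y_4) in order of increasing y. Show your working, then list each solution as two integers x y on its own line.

28799 1320
1658764801 76029360
95541534979199 4379139075960
5503001330073139201 252229652421114720

√476 = [21; 1,4,2,10,2,4,1,42, …], period ℓ=8 (even) → k=7
i=0: a=21 ⇒ p=21, q=1
i=1: a=1 ⇒ p=22, q=1
i=2: a=4 ⇒ p=109, q=5
…
i=4: a=10 ⇒ p=2509, q=115
i=5: a=2 ⇒ p=5258, q=241
i=6: a=4 ⇒ p=23541, q=1079
i=7: a=1 ⇒ p=28799, q=1320
fundamental: x₁=28799, y₁=1320  (since 829382401 − 476·1742400 = 1)
(x_2, y_2) = (28799·28799 + 476·1320·1320, 28799·1320 + 1320·28799) = (1658764801, 76029360)
(x_3, y_3) = (28799·1658764801 + 476·1320·76029360, 28799·76029360 + 1320·1658764801) = (95541534979199, 4379139075960)
(x_4, y_4) = (28799·95541534979199 + 476·1320·4379139075960, 28799·4379139075960 + 1320·95541534979199) = (5503001330073139201, 252229652421114720)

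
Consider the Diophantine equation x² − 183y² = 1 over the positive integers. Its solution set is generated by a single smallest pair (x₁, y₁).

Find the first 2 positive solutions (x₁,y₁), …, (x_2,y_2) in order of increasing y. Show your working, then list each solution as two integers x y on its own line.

√183 = [13; 1,1,8,1,1,26, …], period ℓ=6 (even) → k=5
a_0=13:  p_0=13·1+0=13,  q_0=13·0+1=1
…
a_2=1:  p_2=1·14+13=27,  q_2=1·1+1=2
…
a_4=1:  p_4=1·230+27=257,  q_4=1·17+2=19
a_5=1:  p_5=1·257+230=487,  q_5=1·19+17=36
→ (487, 36).  Check: 487²=237169, 183·36²=237168, difference 1.
(487+36√183)^2 = 474337 + 35064√183

487 36
474337 35064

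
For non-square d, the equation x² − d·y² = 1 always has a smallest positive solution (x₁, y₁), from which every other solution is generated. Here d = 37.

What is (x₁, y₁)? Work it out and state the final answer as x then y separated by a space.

√37 → a₀=6, period (12); ℓ=1 odd so k=1
i=0: a=6 ⇒ p=6, q=1
i=1: a=12 ⇒ p=73, q=12
→ (73, 12).  Check: 73²=5329, 37·12²=5328, difference 1.

73 12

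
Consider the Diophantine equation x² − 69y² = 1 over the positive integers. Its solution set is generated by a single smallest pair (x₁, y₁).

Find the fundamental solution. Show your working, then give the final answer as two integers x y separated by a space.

7775 936

√69 = [8; 3,3,1,4,1,3,3,16, …], period ℓ=8 (even) → k=7
a_0=8:  p_0=8·1+0=8,  q_0=8·0+1=1
a_1=3:  p_1=3·8+1=25,  q_1=3·1+0=3
a_2=3:  p_2=3·25+8=83,  q_2=3·3+1=10
a_3=1:  p_3=1·83+25=108,  q_3=1·10+3=13
…
a_5=1:  p_5=1·515+108=623,  q_5=1·62+13=75
a_6=3:  p_6=3·623+515=2384,  q_6=3·75+62=287
a_7=3:  p_7=3·2384+623=7775,  q_7=3·287+75=936
fundamental: x₁=7775, y₁=936  (since 60450625 − 69·876096 = 1)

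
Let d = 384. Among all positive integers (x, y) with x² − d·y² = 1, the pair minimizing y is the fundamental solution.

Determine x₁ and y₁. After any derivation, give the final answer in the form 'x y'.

4801 245

d=384: √d = [19; 1,1,2,9,2,1,1,38] (ℓ=8, even), read p_7/q_7
step 0: (19, 1)  from 19·(1,0) + (0,1)
…
step 3: (98, 5)  from 2·(39,2) + (20,1)
…
step 6: (2861, 146)  from 1·(1940,99) + (921,47)
step 7: (4801, 245)  from 1·(2861,146) + (1940,99)
→ (4801, 245).  Check: 4801²=23049601, 384·245²=23049600, difference 1.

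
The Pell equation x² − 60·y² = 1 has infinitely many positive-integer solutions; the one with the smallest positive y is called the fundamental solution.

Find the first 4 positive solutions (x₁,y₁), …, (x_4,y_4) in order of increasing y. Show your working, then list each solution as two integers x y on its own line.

√60 → a₀=7, period (1,2,1,14); ℓ=4 even so k=3
a_0=7:  p_0=7·1+0=7,  q_0=7·0+1=1
…
a_2=2:  p_2=2·8+7=23,  q_2=2·1+1=3
a_3=1:  p_3=1·23+8=31,  q_3=1·3+1=4
fundamental: x₁=31, y₁=4  (since 961 − 60·16 = 1)
(31+4√60)^2 = 1921 + 248√60
(31+4√60)^3 = 119071 + 15372√60
(31+4√60)^4 = 7380481 + 952816√60

31 4
1921 248
119071 15372
7380481 952816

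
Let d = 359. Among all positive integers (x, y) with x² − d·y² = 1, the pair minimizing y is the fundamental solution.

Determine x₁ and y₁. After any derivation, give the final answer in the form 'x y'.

√359 → a₀=18, period (1,17,1,36); ℓ=4 even so k=3
step 0: (18, 1)  from 18·(1,0) + (0,1)
…
step 2: (341, 18)  from 17·(19,1) + (18,1)
step 3: (360, 19)  from 1·(341,18) + (19,1)
→ (360, 19).  Check: 360²=129600, 359·19²=129599, difference 1.

360 19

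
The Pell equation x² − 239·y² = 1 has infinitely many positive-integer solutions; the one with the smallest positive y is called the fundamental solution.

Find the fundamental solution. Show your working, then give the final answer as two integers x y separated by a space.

6195120 400729

d=239: √d = [15; 2,5,1,2,4,15,4,2,1,5,2,30] (ℓ=12, even), read p_11/q_11
step 0: (15, 1)  from 15·(1,0) + (0,1)
…
step 2: (170, 11)  from 5·(31,2) + (15,1)
…
step 10: (2847431, 184185)  from 5·(500258,32359) + (346141,22390)
step 11: (6195120, 400729)  from 2·(2847431,184185) + (500258,32359)
→ (6195120, 400729).  Check: 6195120²=38379511814400, 239·400729²=38379511814399, difference 1.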